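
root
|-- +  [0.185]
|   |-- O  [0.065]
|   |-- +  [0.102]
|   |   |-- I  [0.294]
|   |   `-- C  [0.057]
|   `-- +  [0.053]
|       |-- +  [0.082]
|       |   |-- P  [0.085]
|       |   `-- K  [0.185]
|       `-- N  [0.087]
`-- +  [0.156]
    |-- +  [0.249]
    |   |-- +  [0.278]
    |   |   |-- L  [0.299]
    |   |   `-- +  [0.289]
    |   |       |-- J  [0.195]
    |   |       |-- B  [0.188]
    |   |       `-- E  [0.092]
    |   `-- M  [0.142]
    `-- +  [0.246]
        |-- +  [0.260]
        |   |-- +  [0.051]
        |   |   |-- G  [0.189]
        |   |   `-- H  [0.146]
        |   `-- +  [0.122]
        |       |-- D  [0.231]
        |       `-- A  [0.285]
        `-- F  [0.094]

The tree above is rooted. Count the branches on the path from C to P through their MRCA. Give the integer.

The MRCA of C and P is the node subtending (O,(I,C),((P,K),N)).
From C up to that node: 2 branches. From P up to the same node: 3 branches. Total: 2 + 3 = 5.

5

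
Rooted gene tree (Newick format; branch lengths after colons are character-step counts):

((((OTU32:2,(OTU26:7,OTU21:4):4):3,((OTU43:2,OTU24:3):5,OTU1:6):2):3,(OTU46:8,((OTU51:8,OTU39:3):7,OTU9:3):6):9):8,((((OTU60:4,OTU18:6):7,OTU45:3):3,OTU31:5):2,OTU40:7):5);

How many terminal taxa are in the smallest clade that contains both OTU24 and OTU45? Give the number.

15

The MRCA of OTU24 and OTU45 is the root, so the clade is the entire tree.
That clade contains 15 terminal taxa: OTU1, OTU18, OTU21, OTU24, OTU26, OTU31, OTU32, OTU39, OTU40, OTU43, OTU45, OTU46, OTU51, OTU60, OTU9.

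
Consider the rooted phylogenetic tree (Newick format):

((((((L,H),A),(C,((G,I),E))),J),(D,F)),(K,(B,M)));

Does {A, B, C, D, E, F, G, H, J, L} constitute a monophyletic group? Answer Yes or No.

The MRCA of the listed taxa is the root, so the smallest clade containing them is the whole tree.
That clade also contains I, K, M, which are not in the proposed group, so the group is not monophyletic.

No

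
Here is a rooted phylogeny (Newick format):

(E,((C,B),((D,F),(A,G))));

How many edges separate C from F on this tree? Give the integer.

The MRCA of C and F is the node subtending ((C,B),((D,F),(A,G))).
From C up to that node: 2 branches. From F up to the same node: 3 branches. Total: 2 + 3 = 5.

5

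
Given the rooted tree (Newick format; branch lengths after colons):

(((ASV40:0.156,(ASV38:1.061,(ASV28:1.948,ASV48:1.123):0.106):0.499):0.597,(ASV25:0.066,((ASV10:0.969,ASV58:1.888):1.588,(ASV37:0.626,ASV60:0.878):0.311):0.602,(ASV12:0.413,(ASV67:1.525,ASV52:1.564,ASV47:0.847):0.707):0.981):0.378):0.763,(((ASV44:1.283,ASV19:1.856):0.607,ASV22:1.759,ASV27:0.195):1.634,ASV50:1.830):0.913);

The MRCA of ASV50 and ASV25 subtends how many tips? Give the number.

18

The MRCA of ASV50 and ASV25 is the root, so the clade is the entire tree.
That clade contains 18 terminal taxa: ASV10, ASV12, ASV19, ASV22, ASV25, ASV27, ASV28, ASV37, ASV38, ASV40, ASV44, ASV47, ASV48, ASV50, ASV52, ASV58, ASV60, ASV67.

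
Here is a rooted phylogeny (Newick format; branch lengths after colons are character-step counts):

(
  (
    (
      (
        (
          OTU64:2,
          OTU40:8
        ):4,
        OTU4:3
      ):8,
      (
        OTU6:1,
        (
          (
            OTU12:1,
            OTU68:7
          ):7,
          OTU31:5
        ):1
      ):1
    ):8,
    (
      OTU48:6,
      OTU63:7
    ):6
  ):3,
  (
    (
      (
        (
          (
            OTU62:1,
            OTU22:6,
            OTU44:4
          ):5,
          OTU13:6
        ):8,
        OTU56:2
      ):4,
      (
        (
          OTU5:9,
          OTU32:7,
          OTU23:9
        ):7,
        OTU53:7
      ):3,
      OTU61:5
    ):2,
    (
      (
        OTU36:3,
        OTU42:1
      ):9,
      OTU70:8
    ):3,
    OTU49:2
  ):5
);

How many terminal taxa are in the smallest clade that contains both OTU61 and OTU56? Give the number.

The MRCA of OTU61 and OTU56 is the node subtending ((((OTU62,OTU22,OTU44),OTU13),OTU56),((OTU5,OTU32,OTU23),OTU53),OTU61).
That clade contains 10 terminal taxa: OTU13, OTU22, OTU23, OTU32, OTU44, OTU5, OTU53, OTU56, OTU61, OTU62.

10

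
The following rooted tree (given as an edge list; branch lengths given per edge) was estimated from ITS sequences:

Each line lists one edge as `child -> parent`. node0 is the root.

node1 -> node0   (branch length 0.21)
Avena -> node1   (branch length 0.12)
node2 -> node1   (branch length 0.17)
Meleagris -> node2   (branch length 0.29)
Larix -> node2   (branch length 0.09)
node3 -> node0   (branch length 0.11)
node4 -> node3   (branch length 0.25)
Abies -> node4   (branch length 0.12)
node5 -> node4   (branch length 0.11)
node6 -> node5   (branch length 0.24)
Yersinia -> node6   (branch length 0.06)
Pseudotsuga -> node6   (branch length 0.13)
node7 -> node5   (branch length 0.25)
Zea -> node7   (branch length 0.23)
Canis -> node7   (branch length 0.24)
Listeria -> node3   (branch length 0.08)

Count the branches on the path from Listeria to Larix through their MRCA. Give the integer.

5

The MRCA of Listeria and Larix is the root of the tree.
From Listeria up to that node: 2 branches. From Larix up to the same node: 3 branches. Total: 2 + 3 = 5.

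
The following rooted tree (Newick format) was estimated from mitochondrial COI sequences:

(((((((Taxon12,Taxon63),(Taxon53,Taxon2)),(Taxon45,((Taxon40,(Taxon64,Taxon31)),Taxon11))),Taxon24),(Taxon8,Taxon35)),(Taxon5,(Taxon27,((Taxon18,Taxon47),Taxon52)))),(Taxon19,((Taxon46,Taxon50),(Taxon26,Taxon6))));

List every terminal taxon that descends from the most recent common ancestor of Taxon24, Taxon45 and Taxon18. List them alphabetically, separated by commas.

Taxon11, Taxon12, Taxon18, Taxon2, Taxon24, Taxon27, Taxon31, Taxon35, Taxon40, Taxon45, Taxon47, Taxon5, Taxon52, Taxon53, Taxon63, Taxon64, Taxon8

Tracing Taxon24: it sits inside ((((Taxon12,Taxon63),(Taxon53,Taxon2)),(Taxon45,((Taxon40,(Taxon64,Taxon31)),Taxon11))),Taxon24).
Tracing Taxon45: it sits inside (Taxon45,((Taxon40,(Taxon64,Taxon31)),Taxon11)).
Tracing Taxon18: it sits inside (Taxon18,Taxon47).
The smallest clade enclosing all 3 is ((((((Taxon12,Taxon63),(Taxon53,Taxon2)),(Taxon45,((Taxon40,(Taxon64,Taxon31)),Taxon11))),Taxon24),(Taxon8,Taxon35)),(Taxon5,(Taxon27,((Taxon18,Taxon47),Taxon52)))); the answer is its 17 terminal taxa in alphabetical order.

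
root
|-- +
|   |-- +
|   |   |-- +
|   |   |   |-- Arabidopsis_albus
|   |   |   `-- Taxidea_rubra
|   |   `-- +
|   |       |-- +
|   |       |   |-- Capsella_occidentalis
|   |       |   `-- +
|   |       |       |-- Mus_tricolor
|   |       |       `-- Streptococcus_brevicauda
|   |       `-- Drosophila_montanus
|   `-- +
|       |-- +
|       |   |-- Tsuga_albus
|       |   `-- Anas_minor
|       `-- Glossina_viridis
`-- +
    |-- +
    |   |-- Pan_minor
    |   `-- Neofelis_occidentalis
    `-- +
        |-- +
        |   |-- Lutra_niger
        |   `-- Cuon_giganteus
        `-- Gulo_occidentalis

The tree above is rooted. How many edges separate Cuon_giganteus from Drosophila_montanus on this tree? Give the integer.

8

The MRCA of Cuon_giganteus and Drosophila_montanus is the root of the tree.
From Cuon_giganteus up to that node: 4 branches. From Drosophila_montanus up to the same node: 4 branches. Total: 4 + 4 = 8.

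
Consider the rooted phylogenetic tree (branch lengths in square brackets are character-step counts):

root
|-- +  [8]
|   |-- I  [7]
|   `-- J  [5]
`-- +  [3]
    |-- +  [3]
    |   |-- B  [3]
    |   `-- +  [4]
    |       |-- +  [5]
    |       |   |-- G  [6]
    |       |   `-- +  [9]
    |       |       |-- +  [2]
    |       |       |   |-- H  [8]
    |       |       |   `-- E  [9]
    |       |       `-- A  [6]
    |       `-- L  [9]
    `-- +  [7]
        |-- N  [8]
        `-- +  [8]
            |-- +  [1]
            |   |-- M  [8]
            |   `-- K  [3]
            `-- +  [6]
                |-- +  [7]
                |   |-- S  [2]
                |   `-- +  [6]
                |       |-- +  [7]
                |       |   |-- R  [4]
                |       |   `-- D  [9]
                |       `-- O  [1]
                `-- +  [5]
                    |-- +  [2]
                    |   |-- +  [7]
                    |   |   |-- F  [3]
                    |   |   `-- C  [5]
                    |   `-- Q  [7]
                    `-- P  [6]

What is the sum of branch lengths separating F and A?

65

The path runs F → … → MRCA → … → A; the MRCA is the node subtending ((B,((G,((H,E),A)),L)),(N,((M,K),((S,((R,D),O)),(((F,C),Q),P))))).
Branch lengths along that path: 3 + 7 + 2 + 5 + 6 + 8 + 7 + 3 + 4 + 5 + 9 + 6 = 65.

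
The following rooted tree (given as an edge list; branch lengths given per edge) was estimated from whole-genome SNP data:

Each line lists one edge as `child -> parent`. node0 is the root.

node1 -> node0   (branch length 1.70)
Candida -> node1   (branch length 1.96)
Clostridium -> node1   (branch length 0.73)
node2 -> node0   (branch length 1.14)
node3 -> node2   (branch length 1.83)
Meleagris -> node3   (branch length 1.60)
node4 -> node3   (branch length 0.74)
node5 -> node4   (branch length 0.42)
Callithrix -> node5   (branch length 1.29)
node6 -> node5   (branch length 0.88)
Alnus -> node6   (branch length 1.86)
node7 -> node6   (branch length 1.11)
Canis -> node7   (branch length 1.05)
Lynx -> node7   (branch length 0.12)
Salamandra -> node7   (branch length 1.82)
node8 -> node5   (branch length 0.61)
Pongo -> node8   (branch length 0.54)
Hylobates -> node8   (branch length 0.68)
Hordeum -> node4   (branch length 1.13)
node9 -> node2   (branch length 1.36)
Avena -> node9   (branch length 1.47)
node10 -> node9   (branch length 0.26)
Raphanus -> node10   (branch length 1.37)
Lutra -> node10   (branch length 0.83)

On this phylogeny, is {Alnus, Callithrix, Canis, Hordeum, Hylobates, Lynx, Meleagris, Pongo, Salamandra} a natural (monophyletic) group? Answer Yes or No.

Yes

The most recent common ancestor of these taxa subtends (Meleagris,((Callithrix,(Alnus,(Canis,Lynx,Salamandra)),(Pongo,Hylobates)),Hordeum)).
That clade has exactly 9 tips — every listed taxon and nothing else — so the group is monophyletic.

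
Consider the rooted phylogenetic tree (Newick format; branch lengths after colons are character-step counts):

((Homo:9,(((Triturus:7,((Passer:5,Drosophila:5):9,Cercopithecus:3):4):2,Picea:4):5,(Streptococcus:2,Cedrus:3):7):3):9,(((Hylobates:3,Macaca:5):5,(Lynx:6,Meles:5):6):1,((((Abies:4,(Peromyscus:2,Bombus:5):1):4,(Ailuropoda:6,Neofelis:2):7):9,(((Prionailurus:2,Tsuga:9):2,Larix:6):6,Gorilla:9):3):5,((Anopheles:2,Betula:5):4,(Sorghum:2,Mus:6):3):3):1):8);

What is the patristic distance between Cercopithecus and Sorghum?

The path runs Cercopithecus → … → MRCA → … → Sorghum; the MRCA is the root of the tree.
Branch lengths along that path: 3 + 4 + 2 + 5 + 3 + 9 + 8 + 1 + 3 + 3 + 2 = 43.

43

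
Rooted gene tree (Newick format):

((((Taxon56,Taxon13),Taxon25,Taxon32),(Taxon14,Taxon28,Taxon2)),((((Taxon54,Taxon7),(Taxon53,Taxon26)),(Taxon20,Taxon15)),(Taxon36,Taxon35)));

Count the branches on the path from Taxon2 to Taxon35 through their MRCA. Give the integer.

6

The MRCA of Taxon2 and Taxon35 is the root of the tree.
From Taxon2 up to that node: 3 branches. From Taxon35 up to the same node: 3 branches. Total: 3 + 3 = 6.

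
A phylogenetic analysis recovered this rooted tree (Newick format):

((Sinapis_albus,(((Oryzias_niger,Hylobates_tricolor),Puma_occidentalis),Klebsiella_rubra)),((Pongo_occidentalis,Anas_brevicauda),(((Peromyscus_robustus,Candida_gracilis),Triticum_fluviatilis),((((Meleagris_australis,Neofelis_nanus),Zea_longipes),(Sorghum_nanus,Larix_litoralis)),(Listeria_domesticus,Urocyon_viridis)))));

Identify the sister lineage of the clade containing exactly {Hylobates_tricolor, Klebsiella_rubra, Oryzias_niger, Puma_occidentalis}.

Sinapis_albus

The clade containing exactly {Hylobates_tricolor, Klebsiella_rubra, Oryzias_niger, Puma_occidentalis} attaches to the tree at the node subtending (Sinapis_albus,(((Oryzias_niger,Hylobates_tricolor),Puma_occidentalis),Klebsiella_rubra)).
The other lineage descending from that same node — the sister group — is the single tip Sinapis_albus.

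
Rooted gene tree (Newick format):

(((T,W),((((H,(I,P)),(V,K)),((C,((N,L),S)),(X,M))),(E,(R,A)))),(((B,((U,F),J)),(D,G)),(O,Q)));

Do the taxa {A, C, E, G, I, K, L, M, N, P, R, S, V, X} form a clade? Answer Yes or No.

The MRCA of the listed taxa is the root, so the smallest clade containing them is the whole tree.
That clade also contains B, D, F, H, J, O, Q, T, U, W, which are not in the proposed group, so the group is not monophyletic.

No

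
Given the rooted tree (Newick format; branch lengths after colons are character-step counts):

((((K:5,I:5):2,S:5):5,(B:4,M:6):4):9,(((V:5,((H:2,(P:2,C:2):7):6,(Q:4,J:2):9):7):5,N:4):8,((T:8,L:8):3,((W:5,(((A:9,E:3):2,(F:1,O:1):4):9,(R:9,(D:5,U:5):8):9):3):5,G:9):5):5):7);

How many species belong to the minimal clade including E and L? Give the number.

The MRCA of E and L is the node subtending ((T,L),((W,(((A,E),(F,O)),(R,(D,U)))),G)).
That clade contains 11 terminal taxa: A, D, E, F, G, L, O, R, T, U, W.

11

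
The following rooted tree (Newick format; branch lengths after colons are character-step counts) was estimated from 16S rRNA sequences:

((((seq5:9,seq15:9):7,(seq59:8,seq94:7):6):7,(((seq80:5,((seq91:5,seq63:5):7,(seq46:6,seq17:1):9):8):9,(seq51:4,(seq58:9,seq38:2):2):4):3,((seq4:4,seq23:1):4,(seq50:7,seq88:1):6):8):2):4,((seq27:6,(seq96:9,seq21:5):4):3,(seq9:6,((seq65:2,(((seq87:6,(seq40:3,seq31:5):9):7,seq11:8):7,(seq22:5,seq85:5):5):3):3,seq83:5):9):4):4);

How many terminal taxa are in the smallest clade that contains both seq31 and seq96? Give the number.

The MRCA of seq31 and seq96 is the node subtending ((seq27,(seq96,seq21)),(seq9,((seq65,(((seq87,(seq40,seq31)),seq11),(seq22,seq85))),seq83))).
That clade contains 12 terminal taxa: seq11, seq21, seq22, seq27, seq31, seq40, seq65, seq83, seq85, seq87, seq9, seq96.

12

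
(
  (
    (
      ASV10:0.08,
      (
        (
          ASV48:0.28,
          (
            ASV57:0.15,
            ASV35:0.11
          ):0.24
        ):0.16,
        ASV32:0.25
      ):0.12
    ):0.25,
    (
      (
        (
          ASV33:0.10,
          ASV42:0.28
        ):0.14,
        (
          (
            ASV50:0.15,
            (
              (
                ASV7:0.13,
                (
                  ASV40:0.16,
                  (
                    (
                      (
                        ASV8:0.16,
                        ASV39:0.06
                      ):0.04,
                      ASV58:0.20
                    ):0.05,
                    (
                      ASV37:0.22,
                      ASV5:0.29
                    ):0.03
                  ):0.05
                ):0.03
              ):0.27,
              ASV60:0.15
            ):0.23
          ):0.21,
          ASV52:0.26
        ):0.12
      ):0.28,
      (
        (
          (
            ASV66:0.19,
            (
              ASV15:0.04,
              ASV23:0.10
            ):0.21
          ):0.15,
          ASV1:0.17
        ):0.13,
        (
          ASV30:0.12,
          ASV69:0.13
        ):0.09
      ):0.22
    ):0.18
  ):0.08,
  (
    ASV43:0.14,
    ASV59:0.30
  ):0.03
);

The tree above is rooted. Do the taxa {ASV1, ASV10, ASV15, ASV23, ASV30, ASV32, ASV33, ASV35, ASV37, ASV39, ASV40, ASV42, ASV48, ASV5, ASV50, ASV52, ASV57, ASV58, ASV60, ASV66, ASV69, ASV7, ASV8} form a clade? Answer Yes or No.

Yes

The most recent common ancestor of these taxa subtends ((ASV10,((ASV48,(ASV57,ASV35)),ASV32)),(((ASV33,ASV42),((ASV50,((ASV7,(ASV40,(((ASV8,ASV39),ASV58),(ASV37,ASV5)))),ASV60)),ASV52)),(((ASV66,(ASV15,ASV23)),ASV1),(ASV30,ASV69)))).
That clade has exactly 23 tips — every listed taxon and nothing else — so the group is monophyletic.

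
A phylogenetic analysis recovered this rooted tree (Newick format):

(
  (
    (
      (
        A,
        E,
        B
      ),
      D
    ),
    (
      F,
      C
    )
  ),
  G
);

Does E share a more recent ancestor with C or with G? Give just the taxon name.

C

The MRCA of E and C subtends (((A,E,B),D),(F,C)) (6 taxa).
The MRCA of E and G is the root, subtending the entire tree (7 taxa).
The first is nested inside the second, so E shares a more recent common ancestor with C.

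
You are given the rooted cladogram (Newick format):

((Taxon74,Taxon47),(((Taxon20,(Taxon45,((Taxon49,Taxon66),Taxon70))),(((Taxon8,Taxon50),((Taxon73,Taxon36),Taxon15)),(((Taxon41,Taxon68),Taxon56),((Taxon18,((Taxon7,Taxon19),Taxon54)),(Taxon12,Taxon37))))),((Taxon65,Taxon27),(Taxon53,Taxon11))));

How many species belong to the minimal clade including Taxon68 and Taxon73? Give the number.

14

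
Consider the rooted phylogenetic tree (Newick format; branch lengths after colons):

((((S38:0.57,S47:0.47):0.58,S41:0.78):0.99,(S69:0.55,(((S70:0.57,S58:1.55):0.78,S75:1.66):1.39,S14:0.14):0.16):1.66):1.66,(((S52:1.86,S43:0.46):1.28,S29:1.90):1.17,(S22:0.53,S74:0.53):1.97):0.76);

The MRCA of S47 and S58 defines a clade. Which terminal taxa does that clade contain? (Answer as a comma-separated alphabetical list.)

S14, S38, S41, S47, S58, S69, S70, S75

Tracing S47: it sits inside (S38,S47).
Tracing S58: it sits inside (S70,S58).
The smallest clade enclosing both is (((S38,S47),S41),(S69,(((S70,S58),S75),S14))); the answer is its 8 terminal taxa in alphabetical order.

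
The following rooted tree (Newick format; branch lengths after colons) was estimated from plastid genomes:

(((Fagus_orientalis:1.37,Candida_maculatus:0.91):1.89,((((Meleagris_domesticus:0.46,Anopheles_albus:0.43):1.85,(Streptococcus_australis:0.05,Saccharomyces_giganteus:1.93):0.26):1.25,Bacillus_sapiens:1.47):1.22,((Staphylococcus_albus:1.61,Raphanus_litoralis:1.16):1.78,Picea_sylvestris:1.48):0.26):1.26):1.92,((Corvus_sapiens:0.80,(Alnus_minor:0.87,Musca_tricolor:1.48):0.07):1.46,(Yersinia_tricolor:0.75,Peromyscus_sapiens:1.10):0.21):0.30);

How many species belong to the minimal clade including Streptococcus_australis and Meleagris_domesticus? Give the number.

The MRCA of Streptococcus_australis and Meleagris_domesticus is the node subtending ((Meleagris_domesticus,Anopheles_albus),(Streptococcus_australis,Saccharomyces_giganteus)).
That clade contains 4 terminal taxa: Anopheles_albus, Meleagris_domesticus, Saccharomyces_giganteus, Streptococcus_australis.

4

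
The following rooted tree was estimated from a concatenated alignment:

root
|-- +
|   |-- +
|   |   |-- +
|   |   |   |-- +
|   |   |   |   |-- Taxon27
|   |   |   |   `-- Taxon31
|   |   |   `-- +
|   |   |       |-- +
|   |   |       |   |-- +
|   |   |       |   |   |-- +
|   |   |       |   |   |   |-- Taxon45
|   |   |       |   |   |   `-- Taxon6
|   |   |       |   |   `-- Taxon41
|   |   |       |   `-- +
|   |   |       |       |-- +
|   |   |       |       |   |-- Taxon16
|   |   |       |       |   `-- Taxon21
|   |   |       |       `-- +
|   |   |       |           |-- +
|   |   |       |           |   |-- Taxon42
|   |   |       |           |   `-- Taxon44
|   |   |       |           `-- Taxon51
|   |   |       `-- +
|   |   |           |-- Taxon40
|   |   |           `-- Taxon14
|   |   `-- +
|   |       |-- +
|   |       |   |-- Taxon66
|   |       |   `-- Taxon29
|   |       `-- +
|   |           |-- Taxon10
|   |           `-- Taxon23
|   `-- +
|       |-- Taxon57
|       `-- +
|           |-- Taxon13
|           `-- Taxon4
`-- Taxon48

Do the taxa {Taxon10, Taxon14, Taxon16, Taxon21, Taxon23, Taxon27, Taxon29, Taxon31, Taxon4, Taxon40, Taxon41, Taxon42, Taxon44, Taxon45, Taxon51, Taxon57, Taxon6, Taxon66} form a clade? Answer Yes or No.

The MRCA of the listed taxa subtends ((((Taxon27,Taxon31),((((Taxon45,Taxon6),Taxon41),((Taxon16,Taxon21),((Taxon42,Taxon44),Taxon51))),(Taxon40,Taxon14))),((Taxon66,Taxon29),(Taxon10,Taxon23))),(Taxon57,(Taxon13,Taxon4))).
That clade also contains Taxon13, which is not in the proposed group, so the group is not monophyletic.

No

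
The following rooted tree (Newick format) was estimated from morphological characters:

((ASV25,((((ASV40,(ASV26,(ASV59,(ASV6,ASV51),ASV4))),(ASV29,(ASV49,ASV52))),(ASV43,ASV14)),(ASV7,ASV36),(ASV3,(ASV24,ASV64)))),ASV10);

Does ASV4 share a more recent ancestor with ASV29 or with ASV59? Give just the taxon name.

The MRCA of ASV4 and ASV59 subtends (ASV59,(ASV6,ASV51),ASV4) (4 taxa).
The MRCA of ASV4 and ASV29 subtends ((ASV40,(ASV26,(ASV59,(ASV6,ASV51),ASV4))),(ASV29,(ASV49,ASV52))) (9 taxa).
The first is nested inside the second, so ASV4 shares a more recent common ancestor with ASV59.

ASV59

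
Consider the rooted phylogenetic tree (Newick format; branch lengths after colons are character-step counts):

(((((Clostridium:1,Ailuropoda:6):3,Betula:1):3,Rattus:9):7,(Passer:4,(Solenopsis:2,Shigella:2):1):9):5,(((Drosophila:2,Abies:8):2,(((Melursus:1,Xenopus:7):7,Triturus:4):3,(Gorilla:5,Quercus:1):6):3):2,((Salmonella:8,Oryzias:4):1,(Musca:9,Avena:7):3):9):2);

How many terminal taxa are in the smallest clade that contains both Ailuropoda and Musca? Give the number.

The MRCA of Ailuropoda and Musca is the root, so the clade is the entire tree.
That clade contains 18 terminal taxa: Abies, Ailuropoda, Avena, Betula, Clostridium, Drosophila, Gorilla, Melursus, Musca, Oryzias, Passer, Quercus, Rattus, Salmonella, Shigella, Solenopsis, Triturus, Xenopus.

18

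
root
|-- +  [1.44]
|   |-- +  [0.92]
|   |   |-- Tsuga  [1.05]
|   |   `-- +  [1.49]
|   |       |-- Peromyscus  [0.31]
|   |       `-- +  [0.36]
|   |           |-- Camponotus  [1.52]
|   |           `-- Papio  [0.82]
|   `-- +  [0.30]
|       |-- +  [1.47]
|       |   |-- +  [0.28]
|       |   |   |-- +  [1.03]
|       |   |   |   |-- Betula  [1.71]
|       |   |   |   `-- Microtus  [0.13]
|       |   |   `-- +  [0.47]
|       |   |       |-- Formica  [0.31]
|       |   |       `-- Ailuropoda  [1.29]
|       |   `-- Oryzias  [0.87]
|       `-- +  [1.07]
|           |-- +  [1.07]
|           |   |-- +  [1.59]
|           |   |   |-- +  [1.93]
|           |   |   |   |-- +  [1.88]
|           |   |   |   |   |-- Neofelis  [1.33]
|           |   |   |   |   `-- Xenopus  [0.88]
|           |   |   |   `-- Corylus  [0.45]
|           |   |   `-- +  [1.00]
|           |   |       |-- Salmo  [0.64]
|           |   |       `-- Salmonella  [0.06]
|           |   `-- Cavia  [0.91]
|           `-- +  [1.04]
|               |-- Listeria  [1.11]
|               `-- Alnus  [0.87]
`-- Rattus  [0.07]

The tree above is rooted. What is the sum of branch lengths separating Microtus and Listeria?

6.13

The path runs Microtus → … → MRCA → … → Listeria; the MRCA is the node subtending ((((Betula,Microtus),(Formica,Ailuropoda)),Oryzias),(((((Neofelis,Xenopus),Corylus),(Salmo,Salmonella)),Cavia),(Listeria,Alnus))).
Branch lengths along that path: 0.13 + 1.03 + 0.28 + 1.47 + 1.07 + 1.04 + 1.11 = 6.13.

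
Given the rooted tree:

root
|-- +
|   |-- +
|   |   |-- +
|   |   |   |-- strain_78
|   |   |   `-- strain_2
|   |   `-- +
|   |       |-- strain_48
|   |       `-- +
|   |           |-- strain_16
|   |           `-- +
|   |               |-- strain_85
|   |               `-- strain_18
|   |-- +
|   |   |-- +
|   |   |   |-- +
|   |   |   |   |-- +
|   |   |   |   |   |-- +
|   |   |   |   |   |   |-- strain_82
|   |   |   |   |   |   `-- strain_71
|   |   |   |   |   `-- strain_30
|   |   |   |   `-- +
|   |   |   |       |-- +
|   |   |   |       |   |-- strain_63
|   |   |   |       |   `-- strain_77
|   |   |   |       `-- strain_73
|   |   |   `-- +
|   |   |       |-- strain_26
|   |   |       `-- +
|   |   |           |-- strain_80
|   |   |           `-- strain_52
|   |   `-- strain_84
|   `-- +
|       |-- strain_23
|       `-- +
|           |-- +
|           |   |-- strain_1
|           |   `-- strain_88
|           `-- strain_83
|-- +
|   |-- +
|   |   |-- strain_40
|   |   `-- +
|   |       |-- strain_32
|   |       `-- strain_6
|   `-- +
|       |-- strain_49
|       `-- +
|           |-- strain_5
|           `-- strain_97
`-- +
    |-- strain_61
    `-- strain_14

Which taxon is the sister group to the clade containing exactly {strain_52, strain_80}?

The clade containing exactly {strain_52, strain_80} attaches to the tree at the node subtending (strain_26,(strain_80,strain_52)).
The other lineage descending from that same node — the sister group — is the single tip strain_26.

strain_26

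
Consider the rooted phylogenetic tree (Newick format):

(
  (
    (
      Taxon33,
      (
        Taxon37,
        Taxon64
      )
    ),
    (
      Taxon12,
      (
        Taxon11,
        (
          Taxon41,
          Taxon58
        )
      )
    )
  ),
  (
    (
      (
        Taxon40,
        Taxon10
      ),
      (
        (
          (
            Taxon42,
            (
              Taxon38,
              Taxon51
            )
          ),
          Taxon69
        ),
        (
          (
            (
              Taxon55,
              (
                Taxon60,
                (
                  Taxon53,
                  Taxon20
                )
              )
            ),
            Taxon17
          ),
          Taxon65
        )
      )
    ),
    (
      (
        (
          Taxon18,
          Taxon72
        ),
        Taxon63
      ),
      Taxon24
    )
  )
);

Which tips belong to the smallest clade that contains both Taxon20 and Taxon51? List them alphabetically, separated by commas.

Tracing Taxon20: it sits inside (Taxon53,Taxon20).
Tracing Taxon51: it sits inside (Taxon38,Taxon51).
The smallest clade enclosing both is (((Taxon42,(Taxon38,Taxon51)),Taxon69),(((Taxon55,(Taxon60,(Taxon53,Taxon20))),Taxon17),Taxon65)); the answer is its 10 terminal taxa in alphabetical order.

Taxon17, Taxon20, Taxon38, Taxon42, Taxon51, Taxon53, Taxon55, Taxon60, Taxon65, Taxon69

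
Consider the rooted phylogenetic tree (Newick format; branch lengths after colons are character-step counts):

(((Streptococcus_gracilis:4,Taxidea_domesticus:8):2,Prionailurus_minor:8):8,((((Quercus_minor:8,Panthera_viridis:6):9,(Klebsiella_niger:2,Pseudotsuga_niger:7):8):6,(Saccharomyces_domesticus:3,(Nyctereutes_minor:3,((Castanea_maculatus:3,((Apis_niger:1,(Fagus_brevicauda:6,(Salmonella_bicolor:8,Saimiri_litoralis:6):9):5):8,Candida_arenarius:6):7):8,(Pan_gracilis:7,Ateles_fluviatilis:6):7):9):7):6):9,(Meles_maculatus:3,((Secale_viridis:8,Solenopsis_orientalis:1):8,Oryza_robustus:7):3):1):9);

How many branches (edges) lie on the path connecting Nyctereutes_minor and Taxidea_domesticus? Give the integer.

The MRCA of Nyctereutes_minor and Taxidea_domesticus is the root of the tree.
From Nyctereutes_minor up to that node: 5 branches. From Taxidea_domesticus up to the same node: 3 branches. Total: 5 + 3 = 8.

8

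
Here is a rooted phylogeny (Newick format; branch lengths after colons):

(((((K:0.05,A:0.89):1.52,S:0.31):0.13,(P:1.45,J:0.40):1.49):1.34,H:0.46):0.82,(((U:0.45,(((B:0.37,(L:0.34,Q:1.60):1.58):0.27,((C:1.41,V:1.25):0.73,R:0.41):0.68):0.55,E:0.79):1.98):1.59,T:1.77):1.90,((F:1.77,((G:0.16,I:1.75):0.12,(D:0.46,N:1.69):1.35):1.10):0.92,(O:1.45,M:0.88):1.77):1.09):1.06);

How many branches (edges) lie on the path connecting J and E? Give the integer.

The MRCA of J and E is the root of the tree.
From J up to that node: 4 branches. From E up to the same node: 5 branches. Total: 4 + 5 = 9.

9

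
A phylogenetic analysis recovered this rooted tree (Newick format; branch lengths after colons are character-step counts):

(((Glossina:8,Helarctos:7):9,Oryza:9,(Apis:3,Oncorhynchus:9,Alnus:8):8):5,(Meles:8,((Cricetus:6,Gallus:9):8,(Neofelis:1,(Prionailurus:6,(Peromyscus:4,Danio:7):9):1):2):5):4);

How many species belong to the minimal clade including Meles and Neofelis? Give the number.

7

The MRCA of Meles and Neofelis is the node subtending (Meles,((Cricetus,Gallus),(Neofelis,(Prionailurus,(Peromyscus,Danio))))).
That clade contains 7 terminal taxa: Cricetus, Danio, Gallus, Meles, Neofelis, Peromyscus, Prionailurus.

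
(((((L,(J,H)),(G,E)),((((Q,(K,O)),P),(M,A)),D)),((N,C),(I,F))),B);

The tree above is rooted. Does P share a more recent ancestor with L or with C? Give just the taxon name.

The MRCA of P and L subtends (((L,(J,H)),(G,E)),((((Q,(K,O)),P),(M,A)),D)) (12 taxa).
The MRCA of P and C subtends ((((L,(J,H)),(G,E)),((((Q,(K,O)),P),(M,A)),D)),((N,C),(I,F))) (16 taxa).
The first is nested inside the second, so P shares a more recent common ancestor with L.

L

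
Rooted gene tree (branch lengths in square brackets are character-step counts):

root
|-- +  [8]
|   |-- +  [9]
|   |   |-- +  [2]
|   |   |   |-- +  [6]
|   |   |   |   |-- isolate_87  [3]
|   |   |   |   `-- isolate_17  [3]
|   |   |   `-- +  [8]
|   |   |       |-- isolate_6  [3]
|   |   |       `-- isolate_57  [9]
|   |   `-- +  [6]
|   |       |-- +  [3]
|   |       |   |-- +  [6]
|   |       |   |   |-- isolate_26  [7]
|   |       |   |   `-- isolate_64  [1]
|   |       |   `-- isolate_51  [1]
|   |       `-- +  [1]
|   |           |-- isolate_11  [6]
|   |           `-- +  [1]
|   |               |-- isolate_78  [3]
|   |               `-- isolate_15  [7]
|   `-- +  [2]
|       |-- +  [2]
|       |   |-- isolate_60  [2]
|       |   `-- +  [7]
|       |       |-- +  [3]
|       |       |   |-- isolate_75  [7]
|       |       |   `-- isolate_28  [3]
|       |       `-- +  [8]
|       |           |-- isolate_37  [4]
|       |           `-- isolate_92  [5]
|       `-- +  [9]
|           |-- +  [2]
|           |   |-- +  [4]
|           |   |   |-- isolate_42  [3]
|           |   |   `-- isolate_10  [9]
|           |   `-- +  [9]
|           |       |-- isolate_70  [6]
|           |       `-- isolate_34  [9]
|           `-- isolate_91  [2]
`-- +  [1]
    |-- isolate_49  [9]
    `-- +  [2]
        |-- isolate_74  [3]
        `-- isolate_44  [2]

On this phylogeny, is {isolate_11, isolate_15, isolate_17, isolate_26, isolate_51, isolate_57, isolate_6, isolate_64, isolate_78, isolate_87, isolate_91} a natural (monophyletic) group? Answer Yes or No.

The MRCA of the listed taxa subtends ((((isolate_87,isolate_17),(isolate_6,isolate_57)),(((isolate_26,isolate_64),isolate_51),(isolate_11,(isolate_78,isolate_15)))),((isolate_60,((isolate_75,isolate_28),(isolate_37,isolate_92))),(((isolate_42,isolate_10),(isolate_70,isolate_34)),isolate_91))).
That clade also contains isolate_10, isolate_28, isolate_34, isolate_37, isolate_42, isolate_60, isolate_70, isolate_75, isolate_92, which are not in the proposed group, so the group is not monophyletic.

No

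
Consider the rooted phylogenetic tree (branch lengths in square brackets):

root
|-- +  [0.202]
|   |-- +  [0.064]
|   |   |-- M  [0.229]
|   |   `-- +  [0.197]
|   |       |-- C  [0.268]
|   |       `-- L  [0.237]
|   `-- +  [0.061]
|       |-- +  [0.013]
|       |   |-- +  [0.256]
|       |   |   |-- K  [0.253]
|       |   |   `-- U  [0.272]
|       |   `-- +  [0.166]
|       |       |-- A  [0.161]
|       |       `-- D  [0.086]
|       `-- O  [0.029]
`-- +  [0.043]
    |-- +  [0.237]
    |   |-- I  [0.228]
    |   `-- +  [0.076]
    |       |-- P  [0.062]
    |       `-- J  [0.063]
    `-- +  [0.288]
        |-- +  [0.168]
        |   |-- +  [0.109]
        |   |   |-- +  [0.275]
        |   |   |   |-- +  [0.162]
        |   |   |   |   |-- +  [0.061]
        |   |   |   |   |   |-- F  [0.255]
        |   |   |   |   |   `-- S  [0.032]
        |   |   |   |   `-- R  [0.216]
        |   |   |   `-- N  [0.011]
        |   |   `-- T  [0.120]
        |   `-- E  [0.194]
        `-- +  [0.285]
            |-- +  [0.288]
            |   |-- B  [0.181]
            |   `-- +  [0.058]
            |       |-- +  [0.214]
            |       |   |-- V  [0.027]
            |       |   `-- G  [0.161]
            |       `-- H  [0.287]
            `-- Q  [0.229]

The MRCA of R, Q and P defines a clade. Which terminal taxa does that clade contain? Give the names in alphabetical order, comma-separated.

B, E, F, G, H, I, J, N, P, Q, R, S, T, V

Tracing R: it sits inside ((F,S),R).
Tracing Q: it sits inside ((B,((V,G),H)),Q).
Tracing P: it sits inside (P,J).
The smallest clade enclosing all 3 is ((I,(P,J)),((((((F,S),R),N),T),E),((B,((V,G),H)),Q))); the answer is its 14 terminal taxa in alphabetical order.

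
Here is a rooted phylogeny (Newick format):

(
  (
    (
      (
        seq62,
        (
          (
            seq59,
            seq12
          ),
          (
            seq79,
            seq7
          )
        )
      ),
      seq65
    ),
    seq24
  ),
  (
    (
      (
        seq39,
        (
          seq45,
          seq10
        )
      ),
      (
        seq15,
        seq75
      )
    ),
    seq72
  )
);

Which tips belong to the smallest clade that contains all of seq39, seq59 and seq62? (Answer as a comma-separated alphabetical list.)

seq10, seq12, seq15, seq24, seq39, seq45, seq59, seq62, seq65, seq7, seq72, seq75, seq79

Tracing seq39: it sits inside (seq39,(seq45,seq10)).
Tracing seq59: it sits inside (seq59,seq12).
Tracing seq62: it sits inside (seq62,((seq59,seq12),(seq79,seq7))).
The smallest clade enclosing all 3 is the whole tree (their MRCA is the root), so the answer is all 13 tips in alphabetical order.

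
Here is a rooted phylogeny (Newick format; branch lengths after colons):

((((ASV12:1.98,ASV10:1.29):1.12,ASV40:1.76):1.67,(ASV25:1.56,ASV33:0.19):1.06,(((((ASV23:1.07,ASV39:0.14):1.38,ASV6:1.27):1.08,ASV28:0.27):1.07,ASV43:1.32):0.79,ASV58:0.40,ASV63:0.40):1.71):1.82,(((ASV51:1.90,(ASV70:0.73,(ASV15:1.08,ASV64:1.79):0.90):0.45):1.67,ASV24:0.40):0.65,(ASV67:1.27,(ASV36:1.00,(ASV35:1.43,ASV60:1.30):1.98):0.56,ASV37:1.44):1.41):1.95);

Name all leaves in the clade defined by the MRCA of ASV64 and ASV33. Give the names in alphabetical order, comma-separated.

Tracing ASV64: it sits inside (ASV15,ASV64).
Tracing ASV33: it sits inside (ASV25,ASV33).
The smallest clade enclosing both is the whole tree (their MRCA is the root), so the answer is all 22 tips in alphabetical order.

ASV10, ASV12, ASV15, ASV23, ASV24, ASV25, ASV28, ASV33, ASV35, ASV36, ASV37, ASV39, ASV40, ASV43, ASV51, ASV58, ASV6, ASV60, ASV63, ASV64, ASV67, ASV70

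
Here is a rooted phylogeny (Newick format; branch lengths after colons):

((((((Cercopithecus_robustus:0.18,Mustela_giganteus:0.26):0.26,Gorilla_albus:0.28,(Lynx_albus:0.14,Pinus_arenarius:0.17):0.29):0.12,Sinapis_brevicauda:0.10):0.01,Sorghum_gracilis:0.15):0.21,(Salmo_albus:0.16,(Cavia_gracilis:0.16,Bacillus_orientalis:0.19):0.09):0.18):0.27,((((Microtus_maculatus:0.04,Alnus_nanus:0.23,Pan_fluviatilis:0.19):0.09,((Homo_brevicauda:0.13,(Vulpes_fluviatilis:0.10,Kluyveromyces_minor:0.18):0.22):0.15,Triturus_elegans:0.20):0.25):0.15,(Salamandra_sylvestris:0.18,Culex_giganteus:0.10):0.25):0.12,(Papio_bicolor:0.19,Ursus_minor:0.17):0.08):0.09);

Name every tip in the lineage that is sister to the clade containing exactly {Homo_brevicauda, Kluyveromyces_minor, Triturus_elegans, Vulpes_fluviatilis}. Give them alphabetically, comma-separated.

The clade containing exactly {Homo_brevicauda, Kluyveromyces_minor, Triturus_elegans, Vulpes_fluviatilis} attaches to the tree at the node subtending ((Microtus_maculatus,Alnus_nanus,Pan_fluviatilis),((Homo_brevicauda,(Vulpes_fluviatilis,Kluyveromyces_minor)),Triturus_elegans)).
The other lineage descending from that same node — the sister group — is (Microtus_maculatus,Alnus_nanus,Pan_fluviatilis); its 3 tips in alphabetical order are the answer.

Alnus_nanus, Microtus_maculatus, Pan_fluviatilis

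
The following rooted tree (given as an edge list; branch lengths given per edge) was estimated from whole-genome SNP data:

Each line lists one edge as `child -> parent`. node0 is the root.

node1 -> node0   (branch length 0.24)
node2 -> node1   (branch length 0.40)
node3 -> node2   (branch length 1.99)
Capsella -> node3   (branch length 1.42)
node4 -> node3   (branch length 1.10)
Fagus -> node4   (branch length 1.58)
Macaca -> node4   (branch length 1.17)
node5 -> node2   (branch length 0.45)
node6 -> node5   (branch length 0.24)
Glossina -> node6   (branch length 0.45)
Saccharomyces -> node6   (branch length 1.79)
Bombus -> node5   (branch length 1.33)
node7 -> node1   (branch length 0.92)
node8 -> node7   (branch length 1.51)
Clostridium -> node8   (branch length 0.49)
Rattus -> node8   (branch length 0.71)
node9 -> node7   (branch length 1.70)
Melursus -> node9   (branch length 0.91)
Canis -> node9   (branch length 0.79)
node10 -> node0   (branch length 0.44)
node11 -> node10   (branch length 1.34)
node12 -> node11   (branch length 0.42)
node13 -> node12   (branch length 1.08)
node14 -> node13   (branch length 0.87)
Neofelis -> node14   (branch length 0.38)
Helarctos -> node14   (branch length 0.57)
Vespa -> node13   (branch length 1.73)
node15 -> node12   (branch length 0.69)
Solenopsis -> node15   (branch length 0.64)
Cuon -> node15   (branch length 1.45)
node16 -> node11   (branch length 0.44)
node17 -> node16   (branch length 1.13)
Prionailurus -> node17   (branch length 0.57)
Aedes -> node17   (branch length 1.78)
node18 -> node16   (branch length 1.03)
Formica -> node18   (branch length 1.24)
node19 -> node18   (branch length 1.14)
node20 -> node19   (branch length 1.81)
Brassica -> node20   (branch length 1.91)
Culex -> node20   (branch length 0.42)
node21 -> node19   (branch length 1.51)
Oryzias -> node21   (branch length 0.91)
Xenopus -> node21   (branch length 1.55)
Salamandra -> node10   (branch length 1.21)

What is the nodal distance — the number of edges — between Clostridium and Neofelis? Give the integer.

The MRCA of Clostridium and Neofelis is the root of the tree.
From Clostridium up to that node: 4 branches. From Neofelis up to the same node: 6 branches. Total: 4 + 6 = 10.

10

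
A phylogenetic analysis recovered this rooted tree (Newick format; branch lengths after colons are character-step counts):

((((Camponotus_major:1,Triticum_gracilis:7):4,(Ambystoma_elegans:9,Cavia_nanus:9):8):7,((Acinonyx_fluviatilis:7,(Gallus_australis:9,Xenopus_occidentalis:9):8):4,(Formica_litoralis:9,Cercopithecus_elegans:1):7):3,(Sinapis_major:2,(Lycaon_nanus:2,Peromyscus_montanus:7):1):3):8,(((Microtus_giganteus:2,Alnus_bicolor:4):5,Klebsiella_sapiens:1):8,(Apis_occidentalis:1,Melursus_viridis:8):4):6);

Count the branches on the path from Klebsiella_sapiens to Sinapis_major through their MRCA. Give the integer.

6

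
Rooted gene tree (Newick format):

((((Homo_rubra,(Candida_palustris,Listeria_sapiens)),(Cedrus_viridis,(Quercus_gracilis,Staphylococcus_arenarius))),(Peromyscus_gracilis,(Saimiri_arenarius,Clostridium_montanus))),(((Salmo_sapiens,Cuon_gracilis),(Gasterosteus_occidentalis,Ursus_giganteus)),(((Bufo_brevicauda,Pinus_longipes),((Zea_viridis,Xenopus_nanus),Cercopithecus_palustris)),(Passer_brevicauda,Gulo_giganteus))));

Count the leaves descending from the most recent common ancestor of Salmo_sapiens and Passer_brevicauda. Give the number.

11

The MRCA of Salmo_sapiens and Passer_brevicauda is the node subtending (((Salmo_sapiens,Cuon_gracilis),(Gasterosteus_occidentalis,Ursus_giganteus)),(((Bufo_brevicauda,Pinus_longipes),((Zea_viridis,Xenopus_nanus),Cercopithecus_palustris)),(Passer_brevicauda,Gulo_giganteus))).
That clade contains 11 terminal taxa: Bufo_brevicauda, Cercopithecus_palustris, Cuon_gracilis, Gasterosteus_occidentalis, Gulo_giganteus, Passer_brevicauda, Pinus_longipes, Salmo_sapiens, Ursus_giganteus, Xenopus_nanus, Zea_viridis.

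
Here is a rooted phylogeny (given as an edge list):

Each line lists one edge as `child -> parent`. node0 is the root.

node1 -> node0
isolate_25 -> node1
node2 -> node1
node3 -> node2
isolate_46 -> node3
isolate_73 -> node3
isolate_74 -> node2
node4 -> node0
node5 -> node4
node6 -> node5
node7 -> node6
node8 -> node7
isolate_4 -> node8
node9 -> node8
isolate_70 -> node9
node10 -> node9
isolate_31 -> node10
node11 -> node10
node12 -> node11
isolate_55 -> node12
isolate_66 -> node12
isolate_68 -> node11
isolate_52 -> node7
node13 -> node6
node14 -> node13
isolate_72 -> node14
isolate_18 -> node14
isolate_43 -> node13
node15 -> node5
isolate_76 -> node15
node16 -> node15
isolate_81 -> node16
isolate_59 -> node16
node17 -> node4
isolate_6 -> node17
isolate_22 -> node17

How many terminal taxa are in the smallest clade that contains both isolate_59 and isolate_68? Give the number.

13

The MRCA of isolate_59 and isolate_68 is the node subtending ((((isolate_4,(isolate_70,(isolate_31,((isolate_55,isolate_66),isolate_68)))),isolate_52),((isolate_72,isolate_18),isolate_43)),(isolate_76,(isolate_81,isolate_59))).
That clade contains 13 terminal taxa: isolate_18, isolate_31, isolate_4, isolate_43, isolate_52, isolate_55, isolate_59, isolate_66, isolate_68, isolate_70, isolate_72, isolate_76, isolate_81.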